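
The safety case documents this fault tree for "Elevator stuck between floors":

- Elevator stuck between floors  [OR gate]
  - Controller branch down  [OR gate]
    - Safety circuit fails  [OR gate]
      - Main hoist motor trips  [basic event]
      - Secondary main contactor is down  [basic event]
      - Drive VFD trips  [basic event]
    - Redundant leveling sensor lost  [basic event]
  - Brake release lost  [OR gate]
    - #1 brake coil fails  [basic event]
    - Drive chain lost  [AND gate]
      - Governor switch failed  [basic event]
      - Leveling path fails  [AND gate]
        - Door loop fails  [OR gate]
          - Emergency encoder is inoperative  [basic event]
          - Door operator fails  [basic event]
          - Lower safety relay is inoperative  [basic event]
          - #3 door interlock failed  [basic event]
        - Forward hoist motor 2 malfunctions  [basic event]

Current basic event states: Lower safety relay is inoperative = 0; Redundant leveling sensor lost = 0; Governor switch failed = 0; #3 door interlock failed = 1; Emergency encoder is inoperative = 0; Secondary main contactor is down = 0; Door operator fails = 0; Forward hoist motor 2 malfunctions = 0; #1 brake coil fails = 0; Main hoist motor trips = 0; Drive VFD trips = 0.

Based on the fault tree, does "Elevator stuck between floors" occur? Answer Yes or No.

No

Safety circuit fails [OR]: Main hoist motor trips=not, Secondary main contactor is down=not, Drive VFD trips=not → no input occurs → does not occur.
Controller branch down [OR]: Safety circuit fails=not, Redundant leveling sensor lost=not → no input occurs → does not occur.
Door loop fails [OR]: Emergency encoder is inoperative=not, Door operator fails=not, Lower safety relay is inoperative=not, #3 door interlock failed=occurs → at least one input occurs → occurs.
Leveling path fails [AND]: Door loop fails=occurs, Forward hoist motor 2 malfunctions=not → not all inputs occur → does not occur.
Drive chain lost [AND]: Governor switch failed=not, Leveling path fails=not → not all inputs occur → does not occur.
Brake release lost [OR]: #1 brake coil fails=not, Drive chain lost=not → no input occurs → does not occur.
Elevator stuck between floors [OR]: Controller branch down=not, Brake release lost=not → no input occurs → does not occur.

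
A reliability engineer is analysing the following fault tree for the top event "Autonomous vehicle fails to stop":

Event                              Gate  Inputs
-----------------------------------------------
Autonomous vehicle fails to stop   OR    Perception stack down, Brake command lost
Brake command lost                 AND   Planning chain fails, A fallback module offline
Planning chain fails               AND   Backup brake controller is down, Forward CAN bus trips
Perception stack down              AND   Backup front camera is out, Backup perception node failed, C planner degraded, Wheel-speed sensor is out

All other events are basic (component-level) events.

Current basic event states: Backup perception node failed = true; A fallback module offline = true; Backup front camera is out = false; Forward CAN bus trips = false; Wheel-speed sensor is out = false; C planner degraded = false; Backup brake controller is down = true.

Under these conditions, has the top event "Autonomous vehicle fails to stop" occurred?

Perception stack down [AND]: Backup front camera is out=not, Backup perception node failed=occurs, C planner degraded=not, Wheel-speed sensor is out=not → not all inputs occur → does not occur.
Planning chain fails [AND]: Backup brake controller is down=occurs, Forward CAN bus trips=not → not all inputs occur → does not occur.
Brake command lost [AND]: Planning chain fails=not, A fallback module offline=occurs → not all inputs occur → does not occur.
Autonomous vehicle fails to stop [OR]: Perception stack down=not, Brake command lost=not → no input occurs → does not occur.

No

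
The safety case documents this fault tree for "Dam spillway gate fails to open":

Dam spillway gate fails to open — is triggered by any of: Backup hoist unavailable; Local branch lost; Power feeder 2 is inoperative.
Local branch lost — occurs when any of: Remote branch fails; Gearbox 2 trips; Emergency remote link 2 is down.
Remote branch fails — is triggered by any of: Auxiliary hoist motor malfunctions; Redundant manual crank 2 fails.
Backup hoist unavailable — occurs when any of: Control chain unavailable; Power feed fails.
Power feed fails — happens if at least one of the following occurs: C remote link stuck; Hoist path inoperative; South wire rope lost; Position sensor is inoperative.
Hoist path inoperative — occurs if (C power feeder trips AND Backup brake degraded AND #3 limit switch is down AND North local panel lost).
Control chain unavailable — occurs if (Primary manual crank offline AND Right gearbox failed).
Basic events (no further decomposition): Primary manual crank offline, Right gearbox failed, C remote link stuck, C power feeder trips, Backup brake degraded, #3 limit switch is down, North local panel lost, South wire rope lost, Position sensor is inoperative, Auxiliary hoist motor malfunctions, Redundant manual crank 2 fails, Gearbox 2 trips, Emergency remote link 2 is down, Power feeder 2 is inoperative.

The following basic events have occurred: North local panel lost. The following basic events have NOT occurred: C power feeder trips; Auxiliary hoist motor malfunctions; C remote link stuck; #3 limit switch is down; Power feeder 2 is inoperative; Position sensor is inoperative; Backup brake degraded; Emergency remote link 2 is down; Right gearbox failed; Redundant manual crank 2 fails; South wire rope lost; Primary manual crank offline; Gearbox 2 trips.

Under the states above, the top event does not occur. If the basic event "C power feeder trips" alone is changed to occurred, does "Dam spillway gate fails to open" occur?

No

Counterfactual: set "C power feeder trips" to occurred.
Control chain unavailable [AND]: Primary manual crank offline=not, Right gearbox failed=not → not all inputs occur → does not occur.
Hoist path inoperative [AND]: C power feeder trips=occurs, Backup brake degraded=not, #3 limit switch is down=not, North local panel lost=occurs → not all inputs occur → does not occur.
Power feed fails [OR]: C remote link stuck=not, Hoist path inoperative=not, South wire rope lost=not, Position sensor is inoperative=not → no input occurs → does not occur.
Backup hoist unavailable [OR]: Control chain unavailable=not, Power feed fails=not → no input occurs → does not occur.
Remote branch fails [OR]: Auxiliary hoist motor malfunctions=not, Redundant manual crank 2 fails=not → no input occurs → does not occur.
Local branch lost [OR]: Remote branch fails=not, Gearbox 2 trips=not, Emergency remote link 2 is down=not → no input occurs → does not occur.
Dam spillway gate fails to open [OR]: Backup hoist unavailable=not, Local branch lost=not, Power feeder 2 is inoperative=not → no input occurs → does not occur.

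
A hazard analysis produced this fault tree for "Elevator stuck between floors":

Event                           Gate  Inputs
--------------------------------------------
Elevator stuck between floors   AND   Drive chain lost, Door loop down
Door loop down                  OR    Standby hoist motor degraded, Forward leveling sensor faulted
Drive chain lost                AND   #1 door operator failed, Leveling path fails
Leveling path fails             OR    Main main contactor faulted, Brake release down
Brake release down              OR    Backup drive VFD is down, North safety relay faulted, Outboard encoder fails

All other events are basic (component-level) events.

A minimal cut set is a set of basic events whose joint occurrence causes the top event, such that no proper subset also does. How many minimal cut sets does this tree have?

8

Brake release down [OR]: union of children's cut sets → 3 cut set(s).
Leveling path fails [OR]: union of children's cut sets → 4 cut set(s).
Drive chain lost [AND]: one cut set from each child combined → 1 × 4 = 4 cut set(s).
Door loop down [OR]: union of children's cut sets → 2 cut set(s).
Elevator stuck between floors [AND]: one cut set from each child combined → 4 × 2 = 8 cut set(s).
Minimal cut sets: {#1 door operator failed, Main main contactor faulted, Standby hoist motor degraded}; {#1 door operator failed, Forward leveling sensor faulted, Main main contactor faulted}; {#1 door operator failed, Backup drive VFD is down, Standby hoist motor degraded}; {#1 door operator failed, Backup drive VFD is down, Forward leveling sensor faulted}; {#1 door operator failed, North safety relay faulted, Standby hoist motor degraded}; {#1 door operator failed, Forward leveling sensor faulted, North safety relay faulted}; {#1 door operator failed, Outboard encoder fails, Standby hoist motor degraded}; {#1 door operator failed, Forward leveling sensor faulted, Outboard encoder fails}.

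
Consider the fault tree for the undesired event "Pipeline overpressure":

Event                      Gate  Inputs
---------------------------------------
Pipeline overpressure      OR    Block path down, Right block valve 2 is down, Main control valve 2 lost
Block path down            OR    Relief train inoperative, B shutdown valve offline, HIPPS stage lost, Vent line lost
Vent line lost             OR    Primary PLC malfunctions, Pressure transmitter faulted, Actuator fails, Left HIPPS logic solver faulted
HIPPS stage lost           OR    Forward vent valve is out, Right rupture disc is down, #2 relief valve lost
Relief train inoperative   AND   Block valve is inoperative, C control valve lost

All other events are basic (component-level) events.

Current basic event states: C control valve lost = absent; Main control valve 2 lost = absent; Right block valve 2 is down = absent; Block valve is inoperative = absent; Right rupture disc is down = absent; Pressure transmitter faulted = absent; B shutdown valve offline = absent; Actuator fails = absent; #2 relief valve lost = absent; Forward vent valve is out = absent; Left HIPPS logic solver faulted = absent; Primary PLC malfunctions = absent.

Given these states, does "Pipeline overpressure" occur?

Relief train inoperative [AND]: Block valve is inoperative=not, C control valve lost=not → not all inputs occur → does not occur.
HIPPS stage lost [OR]: Forward vent valve is out=not, Right rupture disc is down=not, #2 relief valve lost=not → no input occurs → does not occur.
Vent line lost [OR]: Primary PLC malfunctions=not, Pressure transmitter faulted=not, Actuator fails=not, Left HIPPS logic solver faulted=not → no input occurs → does not occur.
Block path down [OR]: Relief train inoperative=not, B shutdown valve offline=not, HIPPS stage lost=not, Vent line lost=not → no input occurs → does not occur.
Pipeline overpressure [OR]: Block path down=not, Right block valve 2 is down=not, Main control valve 2 lost=not → no input occurs → does not occur.

No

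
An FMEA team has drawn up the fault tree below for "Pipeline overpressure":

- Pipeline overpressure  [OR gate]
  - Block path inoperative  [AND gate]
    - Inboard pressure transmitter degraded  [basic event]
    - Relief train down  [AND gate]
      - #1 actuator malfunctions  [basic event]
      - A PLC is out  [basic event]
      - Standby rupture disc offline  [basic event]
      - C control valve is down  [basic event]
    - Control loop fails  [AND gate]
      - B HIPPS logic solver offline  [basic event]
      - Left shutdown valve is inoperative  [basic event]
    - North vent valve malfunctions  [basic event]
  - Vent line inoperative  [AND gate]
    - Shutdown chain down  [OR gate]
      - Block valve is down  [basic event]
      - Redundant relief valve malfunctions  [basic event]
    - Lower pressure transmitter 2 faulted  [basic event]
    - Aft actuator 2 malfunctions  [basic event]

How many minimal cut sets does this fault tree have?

3

Relief train down [AND]: one cut set from each child combined → 1 × 1 × 1 × 1 = 1 cut set(s).
Control loop fails [AND]: one cut set from each child combined → 1 × 1 = 1 cut set(s).
Block path inoperative [AND]: one cut set from each child combined → 1 × 1 × 1 × 1 = 1 cut set(s).
Shutdown chain down [OR]: union of children's cut sets → 2 cut set(s).
Vent line inoperative [AND]: one cut set from each child combined → 2 × 1 × 1 = 2 cut set(s).
Pipeline overpressure [OR]: union of children's cut sets → 3 cut set(s).
Minimal cut sets: {#1 actuator malfunctions, A PLC is out, B HIPPS logic solver offline, C control valve is down, Inboard pressure transmitter degraded, Left shutdown valve is inoperative, North vent valve malfunctions, Standby rupture disc offline}; {Aft actuator 2 malfunctions, Block valve is down, Lower pressure transmitter 2 faulted}; {Aft actuator 2 malfunctions, Lower pressure transmitter 2 faulted, Redundant relief valve malfunctions}.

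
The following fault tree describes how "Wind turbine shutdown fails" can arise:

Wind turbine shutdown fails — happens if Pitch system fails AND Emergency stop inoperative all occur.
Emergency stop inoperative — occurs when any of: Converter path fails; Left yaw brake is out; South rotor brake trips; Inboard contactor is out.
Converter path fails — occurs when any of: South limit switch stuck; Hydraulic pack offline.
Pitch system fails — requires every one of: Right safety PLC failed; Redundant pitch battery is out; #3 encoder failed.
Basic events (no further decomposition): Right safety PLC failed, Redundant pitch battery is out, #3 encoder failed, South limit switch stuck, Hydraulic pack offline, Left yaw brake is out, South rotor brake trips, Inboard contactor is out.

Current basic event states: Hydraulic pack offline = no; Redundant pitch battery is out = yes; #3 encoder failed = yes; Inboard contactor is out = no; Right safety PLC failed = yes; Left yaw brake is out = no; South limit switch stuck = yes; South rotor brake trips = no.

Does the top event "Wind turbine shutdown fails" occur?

Yes

Pitch system fails [AND]: Right safety PLC failed=occurs, Redundant pitch battery is out=occurs, #3 encoder failed=occurs → all inputs occur → occurs.
Converter path fails [OR]: South limit switch stuck=occurs, Hydraulic pack offline=not → at least one input occurs → occurs.
Emergency stop inoperative [OR]: Converter path fails=occurs, Left yaw brake is out=not, South rotor brake trips=not, Inboard contactor is out=not → at least one input occurs → occurs.
Wind turbine shutdown fails [AND]: Pitch system fails=occurs, Emergency stop inoperative=occurs → all inputs occur → occurs.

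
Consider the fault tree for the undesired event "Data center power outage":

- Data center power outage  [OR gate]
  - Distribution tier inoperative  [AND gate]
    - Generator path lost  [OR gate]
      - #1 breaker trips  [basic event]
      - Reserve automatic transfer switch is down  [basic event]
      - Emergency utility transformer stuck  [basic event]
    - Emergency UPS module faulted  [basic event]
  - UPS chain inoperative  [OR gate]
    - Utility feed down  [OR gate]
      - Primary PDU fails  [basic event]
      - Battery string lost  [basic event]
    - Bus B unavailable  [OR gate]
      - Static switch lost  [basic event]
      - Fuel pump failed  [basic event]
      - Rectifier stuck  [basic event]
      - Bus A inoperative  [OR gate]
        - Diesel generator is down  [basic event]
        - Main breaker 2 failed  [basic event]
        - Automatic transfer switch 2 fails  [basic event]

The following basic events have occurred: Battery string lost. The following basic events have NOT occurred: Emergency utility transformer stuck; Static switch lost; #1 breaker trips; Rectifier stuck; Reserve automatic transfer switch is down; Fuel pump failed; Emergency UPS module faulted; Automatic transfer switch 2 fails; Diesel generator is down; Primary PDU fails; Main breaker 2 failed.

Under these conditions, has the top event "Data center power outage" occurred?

Yes

Generator path lost [OR]: #1 breaker trips=not, Reserve automatic transfer switch is down=not, Emergency utility transformer stuck=not → no input occurs → does not occur.
Distribution tier inoperative [AND]: Generator path lost=not, Emergency UPS module faulted=not → not all inputs occur → does not occur.
Utility feed down [OR]: Primary PDU fails=not, Battery string lost=occurs → at least one input occurs → occurs.
Bus A inoperative [OR]: Diesel generator is down=not, Main breaker 2 failed=not, Automatic transfer switch 2 fails=not → no input occurs → does not occur.
Bus B unavailable [OR]: Static switch lost=not, Fuel pump failed=not, Rectifier stuck=not, Bus A inoperative=not → no input occurs → does not occur.
UPS chain inoperative [OR]: Utility feed down=occurs, Bus B unavailable=not → at least one input occurs → occurs.
Data center power outage [OR]: Distribution tier inoperative=not, UPS chain inoperative=occurs → at least one input occurs → occurs.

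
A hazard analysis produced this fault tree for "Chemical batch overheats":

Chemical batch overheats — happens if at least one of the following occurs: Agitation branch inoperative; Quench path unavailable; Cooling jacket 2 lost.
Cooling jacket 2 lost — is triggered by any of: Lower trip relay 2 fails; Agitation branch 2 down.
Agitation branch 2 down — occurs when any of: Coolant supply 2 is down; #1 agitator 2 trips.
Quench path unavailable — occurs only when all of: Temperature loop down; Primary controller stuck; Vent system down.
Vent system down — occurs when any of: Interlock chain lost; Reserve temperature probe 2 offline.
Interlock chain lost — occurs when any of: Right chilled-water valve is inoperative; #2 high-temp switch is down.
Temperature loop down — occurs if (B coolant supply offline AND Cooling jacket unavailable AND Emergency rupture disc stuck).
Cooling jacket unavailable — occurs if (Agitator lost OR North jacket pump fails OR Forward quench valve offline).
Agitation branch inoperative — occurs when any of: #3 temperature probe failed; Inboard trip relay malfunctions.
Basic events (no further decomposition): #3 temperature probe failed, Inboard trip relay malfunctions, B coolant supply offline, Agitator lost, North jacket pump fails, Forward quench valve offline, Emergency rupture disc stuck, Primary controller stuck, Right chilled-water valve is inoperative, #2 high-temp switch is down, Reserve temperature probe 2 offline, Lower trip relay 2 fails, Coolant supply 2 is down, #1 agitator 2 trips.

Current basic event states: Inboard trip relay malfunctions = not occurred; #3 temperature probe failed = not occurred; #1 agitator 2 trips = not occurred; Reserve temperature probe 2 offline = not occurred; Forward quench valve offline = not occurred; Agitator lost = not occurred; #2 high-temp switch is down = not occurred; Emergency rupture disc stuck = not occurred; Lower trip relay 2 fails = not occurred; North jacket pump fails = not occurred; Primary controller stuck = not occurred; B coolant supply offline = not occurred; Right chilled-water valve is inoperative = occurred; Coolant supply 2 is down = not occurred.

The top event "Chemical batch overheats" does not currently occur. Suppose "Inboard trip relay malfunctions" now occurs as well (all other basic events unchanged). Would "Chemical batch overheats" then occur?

Counterfactual: set "Inboard trip relay malfunctions" to occurred.
Agitation branch inoperative [OR]: #3 temperature probe failed=not, Inboard trip relay malfunctions=occurs → at least one input occurs → occurs.
Cooling jacket unavailable [OR]: Agitator lost=not, North jacket pump fails=not, Forward quench valve offline=not → no input occurs → does not occur.
Temperature loop down [AND]: B coolant supply offline=not, Cooling jacket unavailable=not, Emergency rupture disc stuck=not → not all inputs occur → does not occur.
Interlock chain lost [OR]: Right chilled-water valve is inoperative=occurs, #2 high-temp switch is down=not → at least one input occurs → occurs.
Vent system down [OR]: Interlock chain lost=occurs, Reserve temperature probe 2 offline=not → at least one input occurs → occurs.
Quench path unavailable [AND]: Temperature loop down=not, Primary controller stuck=not, Vent system down=occurs → not all inputs occur → does not occur.
Agitation branch 2 down [OR]: Coolant supply 2 is down=not, #1 agitator 2 trips=not → no input occurs → does not occur.
Cooling jacket 2 lost [OR]: Lower trip relay 2 fails=not, Agitation branch 2 down=not → no input occurs → does not occur.
Chemical batch overheats [OR]: Agitation branch inoperative=occurs, Quench path unavailable=not, Cooling jacket 2 lost=not → at least one input occurs → occurs.

Yes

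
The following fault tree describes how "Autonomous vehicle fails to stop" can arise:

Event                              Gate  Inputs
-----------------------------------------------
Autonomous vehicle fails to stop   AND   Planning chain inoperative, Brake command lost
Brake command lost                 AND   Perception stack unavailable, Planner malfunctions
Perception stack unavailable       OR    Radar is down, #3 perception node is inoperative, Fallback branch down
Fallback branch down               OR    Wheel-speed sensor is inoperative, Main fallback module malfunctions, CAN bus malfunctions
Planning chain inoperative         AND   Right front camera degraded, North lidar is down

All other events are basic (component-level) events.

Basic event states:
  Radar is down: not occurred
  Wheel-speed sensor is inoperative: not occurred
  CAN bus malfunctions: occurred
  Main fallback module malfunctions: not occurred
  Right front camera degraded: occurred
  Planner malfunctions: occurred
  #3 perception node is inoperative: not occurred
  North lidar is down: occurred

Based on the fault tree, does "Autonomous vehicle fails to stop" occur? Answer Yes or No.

Planning chain inoperative [AND]: Right front camera degraded=occurs, North lidar is down=occurs → all inputs occur → occurs.
Fallback branch down [OR]: Wheel-speed sensor is inoperative=not, Main fallback module malfunctions=not, CAN bus malfunctions=occurs → at least one input occurs → occurs.
Perception stack unavailable [OR]: Radar is down=not, #3 perception node is inoperative=not, Fallback branch down=occurs → at least one input occurs → occurs.
Brake command lost [AND]: Perception stack unavailable=occurs, Planner malfunctions=occurs → all inputs occur → occurs.
Autonomous vehicle fails to stop [AND]: Planning chain inoperative=occurs, Brake command lost=occurs → all inputs occur → occurs.

Yes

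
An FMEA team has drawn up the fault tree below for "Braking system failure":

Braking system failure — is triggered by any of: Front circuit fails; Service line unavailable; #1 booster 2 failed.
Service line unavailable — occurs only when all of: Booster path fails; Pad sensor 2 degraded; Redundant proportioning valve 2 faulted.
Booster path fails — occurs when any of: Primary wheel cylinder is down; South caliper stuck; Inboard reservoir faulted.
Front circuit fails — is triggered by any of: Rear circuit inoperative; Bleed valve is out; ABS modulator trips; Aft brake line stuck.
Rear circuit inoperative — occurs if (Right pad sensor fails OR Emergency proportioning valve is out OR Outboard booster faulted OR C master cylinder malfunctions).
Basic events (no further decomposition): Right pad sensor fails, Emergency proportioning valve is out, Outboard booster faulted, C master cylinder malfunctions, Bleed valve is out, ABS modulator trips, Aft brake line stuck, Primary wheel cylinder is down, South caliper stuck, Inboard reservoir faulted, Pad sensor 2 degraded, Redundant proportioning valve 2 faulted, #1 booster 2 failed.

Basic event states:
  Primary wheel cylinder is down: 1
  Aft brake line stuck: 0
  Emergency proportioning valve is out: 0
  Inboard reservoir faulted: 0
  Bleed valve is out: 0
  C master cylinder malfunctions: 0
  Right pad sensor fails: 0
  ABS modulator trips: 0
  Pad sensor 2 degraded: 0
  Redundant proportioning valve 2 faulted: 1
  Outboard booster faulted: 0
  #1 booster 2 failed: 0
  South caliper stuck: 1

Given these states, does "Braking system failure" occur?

Rear circuit inoperative [OR]: Right pad sensor fails=not, Emergency proportioning valve is out=not, Outboard booster faulted=not, C master cylinder malfunctions=not → no input occurs → does not occur.
Front circuit fails [OR]: Rear circuit inoperative=not, Bleed valve is out=not, ABS modulator trips=not, Aft brake line stuck=not → no input occurs → does not occur.
Booster path fails [OR]: Primary wheel cylinder is down=occurs, South caliper stuck=occurs, Inboard reservoir faulted=not → at least one input occurs → occurs.
Service line unavailable [AND]: Booster path fails=occurs, Pad sensor 2 degraded=not, Redundant proportioning valve 2 faulted=occurs → not all inputs occur → does not occur.
Braking system failure [OR]: Front circuit fails=not, Service line unavailable=not, #1 booster 2 failed=not → no input occurs → does not occur.

No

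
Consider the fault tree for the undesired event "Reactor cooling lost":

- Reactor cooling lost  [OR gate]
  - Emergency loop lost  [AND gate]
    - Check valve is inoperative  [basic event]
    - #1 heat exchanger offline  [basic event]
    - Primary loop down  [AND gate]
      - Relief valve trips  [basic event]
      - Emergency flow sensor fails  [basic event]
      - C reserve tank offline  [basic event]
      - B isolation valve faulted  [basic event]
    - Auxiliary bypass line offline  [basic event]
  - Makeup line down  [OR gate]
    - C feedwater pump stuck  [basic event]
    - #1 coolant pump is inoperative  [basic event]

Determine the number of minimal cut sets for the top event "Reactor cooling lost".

Primary loop down [AND]: one cut set from each child combined → 1 × 1 × 1 × 1 = 1 cut set(s).
Emergency loop lost [AND]: one cut set from each child combined → 1 × 1 × 1 × 1 = 1 cut set(s).
Makeup line down [OR]: union of children's cut sets → 2 cut set(s).
Reactor cooling lost [OR]: union of children's cut sets → 3 cut set(s).
Minimal cut sets: {#1 heat exchanger offline, Auxiliary bypass line offline, B isolation valve faulted, C reserve tank offline, Check valve is inoperative, Emergency flow sensor fails, Relief valve trips}; {C feedwater pump stuck}; {#1 coolant pump is inoperative}.

3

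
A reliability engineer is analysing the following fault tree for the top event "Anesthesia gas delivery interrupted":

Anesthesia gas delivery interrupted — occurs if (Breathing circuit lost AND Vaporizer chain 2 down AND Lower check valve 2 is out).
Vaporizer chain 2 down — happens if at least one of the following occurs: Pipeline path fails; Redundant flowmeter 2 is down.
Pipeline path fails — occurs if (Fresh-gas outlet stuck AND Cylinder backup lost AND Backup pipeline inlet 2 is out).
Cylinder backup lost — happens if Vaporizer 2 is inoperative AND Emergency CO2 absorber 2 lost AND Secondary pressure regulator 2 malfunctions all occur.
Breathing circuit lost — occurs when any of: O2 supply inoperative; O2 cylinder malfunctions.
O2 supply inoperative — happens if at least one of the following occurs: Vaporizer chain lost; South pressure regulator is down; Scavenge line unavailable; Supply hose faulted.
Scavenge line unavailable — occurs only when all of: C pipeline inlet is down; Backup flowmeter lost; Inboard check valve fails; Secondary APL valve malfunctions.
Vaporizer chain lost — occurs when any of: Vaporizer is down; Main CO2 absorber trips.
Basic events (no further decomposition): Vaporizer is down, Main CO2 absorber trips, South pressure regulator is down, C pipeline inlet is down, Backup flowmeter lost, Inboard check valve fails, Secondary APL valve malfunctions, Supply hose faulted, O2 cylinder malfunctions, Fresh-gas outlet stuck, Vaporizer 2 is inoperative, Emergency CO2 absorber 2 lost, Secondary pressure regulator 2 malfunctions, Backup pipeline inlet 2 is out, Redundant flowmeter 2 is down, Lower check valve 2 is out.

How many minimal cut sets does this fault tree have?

12

Vaporizer chain lost [OR]: union of children's cut sets → 2 cut set(s).
Scavenge line unavailable [AND]: one cut set from each child combined → 1 × 1 × 1 × 1 = 1 cut set(s).
O2 supply inoperative [OR]: union of children's cut sets → 5 cut set(s).
Breathing circuit lost [OR]: union of children's cut sets → 6 cut set(s).
Cylinder backup lost [AND]: one cut set from each child combined → 1 × 1 × 1 = 1 cut set(s).
Pipeline path fails [AND]: one cut set from each child combined → 1 × 1 × 1 = 1 cut set(s).
Vaporizer chain 2 down [OR]: union of children's cut sets → 2 cut set(s).
Anesthesia gas delivery interrupted [AND]: one cut set from each child combined → 6 × 2 × 1 = 12 cut set(s).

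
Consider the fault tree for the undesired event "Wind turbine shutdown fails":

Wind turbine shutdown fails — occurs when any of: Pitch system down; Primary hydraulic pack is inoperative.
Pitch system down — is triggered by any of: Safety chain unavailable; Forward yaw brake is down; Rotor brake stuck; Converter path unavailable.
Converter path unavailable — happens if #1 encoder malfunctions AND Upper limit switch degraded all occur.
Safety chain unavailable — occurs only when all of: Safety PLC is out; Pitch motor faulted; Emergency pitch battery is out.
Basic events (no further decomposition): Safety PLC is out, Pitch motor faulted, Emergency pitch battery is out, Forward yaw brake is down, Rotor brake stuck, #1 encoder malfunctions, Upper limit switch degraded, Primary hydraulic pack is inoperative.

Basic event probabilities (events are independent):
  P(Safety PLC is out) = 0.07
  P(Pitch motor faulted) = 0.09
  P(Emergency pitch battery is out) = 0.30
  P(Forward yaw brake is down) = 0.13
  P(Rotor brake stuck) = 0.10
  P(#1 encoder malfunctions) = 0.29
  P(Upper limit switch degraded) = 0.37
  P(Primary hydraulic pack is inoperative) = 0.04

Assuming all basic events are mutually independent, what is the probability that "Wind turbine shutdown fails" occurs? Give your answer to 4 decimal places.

0.3302

P(Safety chain unavailable) [AND] = 0.07 × 0.09 × 0.30 = 0.001890
P(Converter path unavailable) [AND] = 0.29 × 0.37 = 0.107300
P(Pitch system down) [OR] = 1 − (1−0.001890) × (1−0.13) × (1−0.10) × (1−0.107300) = 0.302337
P(Wind turbine shutdown fails) [OR] = 1 − (1−0.302337) × (1−0.04) = 0.330244
Rounded to 4 decimal places: P(Wind turbine shutdown fails) ≈ 0.3302.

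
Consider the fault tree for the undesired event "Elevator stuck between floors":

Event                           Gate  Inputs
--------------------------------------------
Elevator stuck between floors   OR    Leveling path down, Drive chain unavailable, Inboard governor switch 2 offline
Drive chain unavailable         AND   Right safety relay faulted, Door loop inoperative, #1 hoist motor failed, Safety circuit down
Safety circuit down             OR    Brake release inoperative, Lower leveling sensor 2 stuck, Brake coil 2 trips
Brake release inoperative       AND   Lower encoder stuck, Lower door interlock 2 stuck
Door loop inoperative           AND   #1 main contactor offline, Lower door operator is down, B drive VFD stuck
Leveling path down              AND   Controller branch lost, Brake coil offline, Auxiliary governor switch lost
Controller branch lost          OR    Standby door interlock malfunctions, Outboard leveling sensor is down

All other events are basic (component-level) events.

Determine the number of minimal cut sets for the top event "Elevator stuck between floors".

6

Controller branch lost [OR]: union of children's cut sets → 2 cut set(s).
Leveling path down [AND]: one cut set from each child combined → 2 × 1 × 1 = 2 cut set(s).
Door loop inoperative [AND]: one cut set from each child combined → 1 × 1 × 1 = 1 cut set(s).
Brake release inoperative [AND]: one cut set from each child combined → 1 × 1 = 1 cut set(s).
Safety circuit down [OR]: union of children's cut sets → 3 cut set(s).
Drive chain unavailable [AND]: one cut set from each child combined → 1 × 1 × 1 × 3 = 3 cut set(s).
Elevator stuck between floors [OR]: union of children's cut sets → 6 cut set(s).
Minimal cut sets: {Auxiliary governor switch lost, Brake coil offline, Standby door interlock malfunctions}; {Auxiliary governor switch lost, Brake coil offline, Outboard leveling sensor is down}; {#1 hoist motor failed, #1 main contactor offline, B drive VFD stuck, Lower door interlock 2 stuck, Lower door operator is down, Lower encoder stuck, Right safety relay faulted}; {#1 hoist motor failed, #1 main contactor offline, B drive VFD stuck, Lower door operator is down, Lower leveling sensor 2 stuck, Right safety relay faulted}; {#1 hoist motor failed, #1 main contactor offline, B drive VFD stuck, Brake coil 2 trips, Lower door operator is down, Right safety relay faulted}; {Inboard governor switch 2 offline}.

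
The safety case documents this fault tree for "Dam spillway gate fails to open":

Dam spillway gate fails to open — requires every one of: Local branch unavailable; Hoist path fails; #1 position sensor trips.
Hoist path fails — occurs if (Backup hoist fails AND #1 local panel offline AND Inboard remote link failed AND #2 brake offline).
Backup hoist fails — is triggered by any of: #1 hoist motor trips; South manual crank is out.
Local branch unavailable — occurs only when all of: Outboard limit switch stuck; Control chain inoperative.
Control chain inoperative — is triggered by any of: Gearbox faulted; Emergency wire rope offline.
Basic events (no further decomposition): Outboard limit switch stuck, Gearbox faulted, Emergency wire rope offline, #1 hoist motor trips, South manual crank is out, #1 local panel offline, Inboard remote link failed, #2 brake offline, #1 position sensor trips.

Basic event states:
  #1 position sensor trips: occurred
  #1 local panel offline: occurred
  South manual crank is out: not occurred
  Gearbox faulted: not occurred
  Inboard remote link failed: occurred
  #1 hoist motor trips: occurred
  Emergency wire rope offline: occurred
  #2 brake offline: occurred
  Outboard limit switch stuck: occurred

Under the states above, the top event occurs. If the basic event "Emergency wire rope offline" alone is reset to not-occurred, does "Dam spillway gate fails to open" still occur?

Counterfactual: set "Emergency wire rope offline" to not occurred.
Control chain inoperative [OR]: Gearbox faulted=not, Emergency wire rope offline=not → no input occurs → does not occur.
Local branch unavailable [AND]: Outboard limit switch stuck=occurs, Control chain inoperative=not → not all inputs occur → does not occur.
Backup hoist fails [OR]: #1 hoist motor trips=occurs, South manual crank is out=not → at least one input occurs → occurs.
Hoist path fails [AND]: Backup hoist fails=occurs, #1 local panel offline=occurs, Inboard remote link failed=occurs, #2 brake offline=occurs → all inputs occur → occurs.
Dam spillway gate fails to open [AND]: Local branch unavailable=not, Hoist path fails=occurs, #1 position sensor trips=occurs → not all inputs occur → does not occur.

No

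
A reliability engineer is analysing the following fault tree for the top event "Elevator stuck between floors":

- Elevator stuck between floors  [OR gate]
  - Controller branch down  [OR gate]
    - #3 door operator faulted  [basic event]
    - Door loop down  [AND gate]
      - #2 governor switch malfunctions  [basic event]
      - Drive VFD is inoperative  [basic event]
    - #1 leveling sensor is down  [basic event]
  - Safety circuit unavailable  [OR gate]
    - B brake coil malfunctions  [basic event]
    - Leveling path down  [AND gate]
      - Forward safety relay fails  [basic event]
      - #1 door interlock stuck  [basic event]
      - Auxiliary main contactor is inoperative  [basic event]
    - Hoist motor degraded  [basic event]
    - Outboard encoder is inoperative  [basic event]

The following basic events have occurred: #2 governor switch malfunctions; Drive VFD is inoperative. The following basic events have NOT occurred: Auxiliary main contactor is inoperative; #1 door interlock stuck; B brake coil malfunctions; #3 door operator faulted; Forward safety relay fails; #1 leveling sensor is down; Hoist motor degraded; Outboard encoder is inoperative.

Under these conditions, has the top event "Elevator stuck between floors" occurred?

Yes

Door loop down [AND]: #2 governor switch malfunctions=occurs, Drive VFD is inoperative=occurs → all inputs occur → occurs.
Controller branch down [OR]: #3 door operator faulted=not, Door loop down=occurs, #1 leveling sensor is down=not → at least one input occurs → occurs.
Leveling path down [AND]: Forward safety relay fails=not, #1 door interlock stuck=not, Auxiliary main contactor is inoperative=not → not all inputs occur → does not occur.
Safety circuit unavailable [OR]: B brake coil malfunctions=not, Leveling path down=not, Hoist motor degraded=not, Outboard encoder is inoperative=not → no input occurs → does not occur.
Elevator stuck between floors [OR]: Controller branch down=occurs, Safety circuit unavailable=not → at least one input occurs → occurs.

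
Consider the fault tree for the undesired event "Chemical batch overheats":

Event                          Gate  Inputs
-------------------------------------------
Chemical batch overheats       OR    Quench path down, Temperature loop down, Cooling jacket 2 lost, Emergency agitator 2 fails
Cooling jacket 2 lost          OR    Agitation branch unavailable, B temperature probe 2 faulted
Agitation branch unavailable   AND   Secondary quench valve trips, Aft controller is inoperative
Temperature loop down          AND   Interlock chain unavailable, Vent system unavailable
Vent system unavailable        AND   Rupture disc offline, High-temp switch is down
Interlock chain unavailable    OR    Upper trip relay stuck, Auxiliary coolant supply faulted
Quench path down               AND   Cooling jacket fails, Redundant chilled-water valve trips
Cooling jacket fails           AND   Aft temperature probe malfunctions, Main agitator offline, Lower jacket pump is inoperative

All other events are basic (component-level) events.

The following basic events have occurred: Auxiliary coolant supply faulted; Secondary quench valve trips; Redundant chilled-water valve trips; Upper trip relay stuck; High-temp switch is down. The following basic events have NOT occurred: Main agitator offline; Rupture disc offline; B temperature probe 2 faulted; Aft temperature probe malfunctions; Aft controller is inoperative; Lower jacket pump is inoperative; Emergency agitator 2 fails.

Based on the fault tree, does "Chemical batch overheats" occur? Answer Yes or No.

Cooling jacket fails [AND]: Aft temperature probe malfunctions=not, Main agitator offline=not, Lower jacket pump is inoperative=not → not all inputs occur → does not occur.
Quench path down [AND]: Cooling jacket fails=not, Redundant chilled-water valve trips=occurs → not all inputs occur → does not occur.
Interlock chain unavailable [OR]: Upper trip relay stuck=occurs, Auxiliary coolant supply faulted=occurs → at least one input occurs → occurs.
Vent system unavailable [AND]: Rupture disc offline=not, High-temp switch is down=occurs → not all inputs occur → does not occur.
Temperature loop down [AND]: Interlock chain unavailable=occurs, Vent system unavailable=not → not all inputs occur → does not occur.
Agitation branch unavailable [AND]: Secondary quench valve trips=occurs, Aft controller is inoperative=not → not all inputs occur → does not occur.
Cooling jacket 2 lost [OR]: Agitation branch unavailable=not, B temperature probe 2 faulted=not → no input occurs → does not occur.
Chemical batch overheats [OR]: Quench path down=not, Temperature loop down=not, Cooling jacket 2 lost=not, Emergency agitator 2 fails=not → no input occurs → does not occur.

No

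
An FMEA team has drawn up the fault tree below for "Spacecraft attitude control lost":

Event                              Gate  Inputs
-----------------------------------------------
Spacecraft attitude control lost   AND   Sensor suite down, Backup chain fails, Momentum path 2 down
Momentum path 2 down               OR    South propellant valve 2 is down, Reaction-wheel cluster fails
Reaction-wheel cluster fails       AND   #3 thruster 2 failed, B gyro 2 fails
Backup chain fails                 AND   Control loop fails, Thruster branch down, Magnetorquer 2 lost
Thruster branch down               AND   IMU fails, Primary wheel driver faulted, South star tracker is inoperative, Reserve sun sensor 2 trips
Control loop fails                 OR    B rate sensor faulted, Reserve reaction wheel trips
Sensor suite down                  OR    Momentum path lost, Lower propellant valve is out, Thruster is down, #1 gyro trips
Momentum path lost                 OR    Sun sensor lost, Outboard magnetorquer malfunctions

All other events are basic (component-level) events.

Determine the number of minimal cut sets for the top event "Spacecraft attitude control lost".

20

Momentum path lost [OR]: union of children's cut sets → 2 cut set(s).
Sensor suite down [OR]: union of children's cut sets → 5 cut set(s).
Control loop fails [OR]: union of children's cut sets → 2 cut set(s).
Thruster branch down [AND]: one cut set from each child combined → 1 × 1 × 1 × 1 = 1 cut set(s).
Backup chain fails [AND]: one cut set from each child combined → 2 × 1 × 1 = 2 cut set(s).
Reaction-wheel cluster fails [AND]: one cut set from each child combined → 1 × 1 = 1 cut set(s).
Momentum path 2 down [OR]: union of children's cut sets → 2 cut set(s).
Spacecraft attitude control lost [AND]: one cut set from each child combined → 5 × 2 × 2 = 20 cut set(s).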